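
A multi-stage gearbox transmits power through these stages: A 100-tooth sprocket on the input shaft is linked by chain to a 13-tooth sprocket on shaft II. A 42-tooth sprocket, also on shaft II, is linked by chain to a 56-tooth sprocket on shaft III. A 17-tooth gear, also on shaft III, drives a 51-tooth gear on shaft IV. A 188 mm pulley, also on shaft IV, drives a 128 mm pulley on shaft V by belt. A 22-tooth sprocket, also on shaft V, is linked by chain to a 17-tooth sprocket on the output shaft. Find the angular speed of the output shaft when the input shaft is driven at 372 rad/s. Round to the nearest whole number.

1360 rad/s

chain 13/100 = 0.13 → 372/0.13 = 2861.5 rad/s
chain 56/42 = 1.3333 → 2861.5/1.3333 = 2146.2 rad/s
gear mesh 51/17 = 3 → 2146.2/3 = 715.38 rad/s
belt 128/188 = 0.68085 → 715.38/0.68085 = 1050.7 rad/s
chain 17/22 = 0.77273 → 1050.7/0.77273 = 1359.8 rad/s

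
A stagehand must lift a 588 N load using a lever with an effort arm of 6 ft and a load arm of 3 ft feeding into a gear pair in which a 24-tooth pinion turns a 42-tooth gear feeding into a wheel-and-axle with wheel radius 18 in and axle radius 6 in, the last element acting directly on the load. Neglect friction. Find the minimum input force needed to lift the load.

Lever MA = effort arm / load arm = 6/3 = 2.
Gear pair MA = 42/24 = 1.75.
Wheel-and-axle MA = R/r = 18/6 = 3.
Combined ideal MA = 2 × 1.75 × 3 = 10.5.
Effort = load / MA = 588 / 10.5 = 56 N.

56 N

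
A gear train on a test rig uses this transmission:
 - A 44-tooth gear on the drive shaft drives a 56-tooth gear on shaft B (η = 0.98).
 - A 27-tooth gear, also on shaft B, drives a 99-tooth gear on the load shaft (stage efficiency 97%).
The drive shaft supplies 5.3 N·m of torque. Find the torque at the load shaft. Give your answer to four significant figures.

23.51 N·m

After the gear mesh (56/44): 5.3 × 1.2727 × 0.98 = 6.6105 N·m
After the gear mesh (99/27): 6.6105 × 3.6667 × 0.97 = 23.512 N·m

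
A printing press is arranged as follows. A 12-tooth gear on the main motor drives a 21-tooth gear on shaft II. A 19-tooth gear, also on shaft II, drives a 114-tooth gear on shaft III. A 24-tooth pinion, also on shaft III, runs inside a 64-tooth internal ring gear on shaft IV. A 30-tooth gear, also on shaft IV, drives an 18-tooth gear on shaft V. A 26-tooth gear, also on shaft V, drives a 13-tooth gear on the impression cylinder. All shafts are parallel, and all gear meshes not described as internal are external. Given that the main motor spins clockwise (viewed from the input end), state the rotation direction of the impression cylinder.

clockwise

the main motor → shaft II: external mesh, 1 reversal → CCW.
shaft II → shaft III: external mesh, 1 reversal → CW.
shaft III → shaft IV: internal mesh, same direction → CW.
shaft IV → shaft V: external mesh, 1 reversal → CCW.
shaft V → the impression cylinder: external mesh, 1 reversal → CW.
4 reversals in total — an even number — so the impression cylinder turns the same way as the main motor.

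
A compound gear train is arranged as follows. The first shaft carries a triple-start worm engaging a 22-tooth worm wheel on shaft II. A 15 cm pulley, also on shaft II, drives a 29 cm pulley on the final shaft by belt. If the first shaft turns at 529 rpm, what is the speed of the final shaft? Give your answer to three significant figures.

37.3 rpm

the first shaft → shaft II (worm, 22/3): 529 ÷ 7.3333 = 72.136 rpm
shaft II → the final shaft (belt, 29/15): 72.136 ÷ 1.9333 = 37.312 rpm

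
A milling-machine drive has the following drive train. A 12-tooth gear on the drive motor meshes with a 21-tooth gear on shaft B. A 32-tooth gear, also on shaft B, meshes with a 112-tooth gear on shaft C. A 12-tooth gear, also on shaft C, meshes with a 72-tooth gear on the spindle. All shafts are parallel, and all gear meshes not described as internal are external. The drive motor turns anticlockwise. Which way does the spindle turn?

the drive motor → shaft B: external mesh, 1 reversal → CW.
shaft B → shaft C: external mesh, 1 reversal → CCW.
shaft C → the spindle: external mesh, 1 reversal → CW.
3 reversals in total — an odd number — so the spindle turns opposite to the drive motor.

clockwise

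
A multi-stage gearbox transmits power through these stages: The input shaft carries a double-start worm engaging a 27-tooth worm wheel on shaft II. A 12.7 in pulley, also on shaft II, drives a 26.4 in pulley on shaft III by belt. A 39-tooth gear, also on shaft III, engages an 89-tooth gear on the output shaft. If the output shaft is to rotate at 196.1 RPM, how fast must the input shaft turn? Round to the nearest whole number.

12558 RPM

Overall ratio R = 13.5 × 2.0787 × 2.2821 = 64.041.
Required input speed = output speed × R = 196.1 × 64.041 = 12558 RPM.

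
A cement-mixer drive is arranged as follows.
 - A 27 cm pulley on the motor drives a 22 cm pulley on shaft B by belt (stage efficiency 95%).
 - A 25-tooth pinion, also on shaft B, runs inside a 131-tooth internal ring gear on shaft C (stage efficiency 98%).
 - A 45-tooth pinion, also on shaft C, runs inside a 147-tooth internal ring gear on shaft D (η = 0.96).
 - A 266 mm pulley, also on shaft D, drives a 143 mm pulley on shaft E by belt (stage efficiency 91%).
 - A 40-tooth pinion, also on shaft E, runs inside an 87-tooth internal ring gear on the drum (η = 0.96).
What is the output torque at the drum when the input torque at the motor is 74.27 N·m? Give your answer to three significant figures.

946 N·m

After the belt (22/27): 74.27 × 0.81481 × 0.95 = 57.49 N·m
After the internal gear (131/25): 57.49 × 5.24 × 0.98 = 295.23 N·m
After the internal gear (147/45): 295.23 × 3.2667 × 0.96 = 925.83 N·m
After the belt (143/266): 925.83 × 0.53759 × 0.91 = 452.92 N·m
After the internal gear (87/40): 452.92 × 2.175 × 0.96 = 945.7 N·m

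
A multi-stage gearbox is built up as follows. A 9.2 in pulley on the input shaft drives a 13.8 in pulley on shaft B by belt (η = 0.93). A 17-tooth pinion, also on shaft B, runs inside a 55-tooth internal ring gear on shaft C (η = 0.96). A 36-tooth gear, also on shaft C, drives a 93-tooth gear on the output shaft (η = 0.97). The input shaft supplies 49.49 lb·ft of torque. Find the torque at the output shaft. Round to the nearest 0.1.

belt 13.8/9.2 = 1.5 → τ = 49.49·1.5·0.93 = 69.039 lb·ft
internal gear 55/17 = 3.2353 → τ = 69.039·3.2353·0.96 = 214.43 lb·ft
gear mesh 93/36 = 2.5833 → τ = 214.43·2.5833·0.97 = 537.31 lb·ft

537.3 lb·ft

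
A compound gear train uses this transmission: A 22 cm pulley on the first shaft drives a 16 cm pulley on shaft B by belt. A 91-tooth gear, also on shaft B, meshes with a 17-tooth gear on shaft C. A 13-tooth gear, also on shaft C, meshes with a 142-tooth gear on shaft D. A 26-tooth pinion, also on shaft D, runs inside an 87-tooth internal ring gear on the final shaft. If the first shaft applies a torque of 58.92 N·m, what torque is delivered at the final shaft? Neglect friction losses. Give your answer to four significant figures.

After the belt (16/22): 58.92 × 0.72727 = 42.851 N·m
After the gear mesh (17/91): 42.851 × 0.18681 = 8.0051 N·m
After the gear mesh (142/13): 8.0051 × 10.923 = 87.44 N·m
After the internal gear (87/26): 87.44 × 3.3462 = 292.59 N·m

292.6 N·m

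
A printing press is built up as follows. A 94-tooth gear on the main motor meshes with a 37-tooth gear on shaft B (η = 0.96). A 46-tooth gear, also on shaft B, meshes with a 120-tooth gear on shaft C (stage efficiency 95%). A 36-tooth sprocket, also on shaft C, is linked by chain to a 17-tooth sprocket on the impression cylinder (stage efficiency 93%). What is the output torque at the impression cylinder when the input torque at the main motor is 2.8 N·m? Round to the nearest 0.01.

After the gear mesh (37/94): 2.8 × 0.39362 × 0.96 = 1.058 N·m
After the gear mesh (120/46): 1.058 × 2.6087 × 0.95 = 2.6221 N·m
After the chain (17/36): 2.6221 × 0.47222 × 0.93 = 1.1515 N·m

1.15 N·m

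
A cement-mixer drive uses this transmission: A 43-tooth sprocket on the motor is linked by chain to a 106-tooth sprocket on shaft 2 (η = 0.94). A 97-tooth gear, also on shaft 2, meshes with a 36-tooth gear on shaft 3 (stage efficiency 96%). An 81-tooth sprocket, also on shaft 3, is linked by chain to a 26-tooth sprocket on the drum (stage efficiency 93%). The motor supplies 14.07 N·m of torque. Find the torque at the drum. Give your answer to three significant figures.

3.47 N·m

Chain: ratio = 106/43 = 2.4651; torque at shaft 2 = 14.07 × 2.4651 × 0.94 = 32.603 N·m.
Gear mesh: ratio = 36/97 = 0.37113; torque at shaft 3 = 32.603 × 0.37113 × 0.96 = 11.616 N·m.
Chain: ratio = 26/81 = 0.32099; torque at the drum = 11.616 × 0.32099 × 0.93 = 3.4676 N·m.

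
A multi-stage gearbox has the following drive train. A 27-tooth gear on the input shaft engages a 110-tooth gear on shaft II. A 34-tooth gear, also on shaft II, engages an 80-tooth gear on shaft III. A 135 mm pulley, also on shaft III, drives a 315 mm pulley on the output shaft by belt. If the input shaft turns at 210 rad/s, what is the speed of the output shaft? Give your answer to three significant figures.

the input shaft → shaft II (gear mesh, 110/27): 210 ÷ 4.0741 = 51.545 rad/s
shaft II → shaft III (gear mesh, 80/34): 51.545 ÷ 2.3529 = 21.907 rad/s
shaft III → the output shaft (belt, 315/135): 21.907 ÷ 2.3333 = 9.3886 rad/s

9.39 rad/s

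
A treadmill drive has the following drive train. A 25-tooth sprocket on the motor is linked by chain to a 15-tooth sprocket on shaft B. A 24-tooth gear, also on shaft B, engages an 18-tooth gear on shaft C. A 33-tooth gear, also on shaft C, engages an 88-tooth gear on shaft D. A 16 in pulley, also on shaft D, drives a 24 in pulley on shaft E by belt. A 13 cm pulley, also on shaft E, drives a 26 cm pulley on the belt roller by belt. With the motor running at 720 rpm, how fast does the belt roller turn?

200 rpm

Chain: ratio = 15/25 = 0.6, so shaft B turns at 720 / 0.6 = 1200 rpm.
Gear mesh: ratio = 18/24 = 0.75, so shaft C turns at 1200 / 0.75 = 1600 rpm.
Gear mesh: ratio = 88/33 = 2.6667, so shaft D turns at 1600 / 2.6667 = 600 rpm.
Belt: ratio = 24/16 = 1.5, so shaft E turns at 600 / 1.5 = 400 rpm.
Belt: ratio = 26/13 = 2, so the belt roller turns at 400 / 2 = 200 rpm.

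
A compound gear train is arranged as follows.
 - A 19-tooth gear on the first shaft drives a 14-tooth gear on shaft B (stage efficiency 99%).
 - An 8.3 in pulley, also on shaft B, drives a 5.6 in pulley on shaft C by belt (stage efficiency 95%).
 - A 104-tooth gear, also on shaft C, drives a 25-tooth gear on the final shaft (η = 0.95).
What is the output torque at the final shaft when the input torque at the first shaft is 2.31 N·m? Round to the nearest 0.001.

gear mesh 14/19 = 0.73684 → τ = 2.31·0.73684·0.99 = 1.6851 N·m
belt 5.6/8.3 = 0.6747 → τ = 1.6851·0.6747·0.95 = 1.0801 N·m
gear mesh 25/104 = 0.24038 → τ = 1.0801·0.24038·0.95 = 0.24665 N·m

0.247 N·m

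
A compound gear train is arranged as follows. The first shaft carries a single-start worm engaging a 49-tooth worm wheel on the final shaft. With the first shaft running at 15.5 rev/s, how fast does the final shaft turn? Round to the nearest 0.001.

Worm: ratio = 49/1 = 49, so the final shaft turns at 15.5 / 49 = 0.31633 rev/s.

0.316 rev/s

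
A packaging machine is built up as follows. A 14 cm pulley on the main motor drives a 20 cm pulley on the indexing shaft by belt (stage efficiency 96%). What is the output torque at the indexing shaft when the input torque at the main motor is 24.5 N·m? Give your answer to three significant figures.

After the belt (20/14): 24.5 × 1.4286 × 0.96 = 33.6 N·m

33.6 N·m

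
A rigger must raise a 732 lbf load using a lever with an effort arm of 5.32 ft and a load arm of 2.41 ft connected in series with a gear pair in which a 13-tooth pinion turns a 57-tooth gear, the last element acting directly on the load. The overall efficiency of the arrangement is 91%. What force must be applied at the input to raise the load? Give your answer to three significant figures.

Lever MA = effort arm / load arm = 5.32/2.41 = 2.2075.
Gear pair MA = 57/13 = 4.3846.
Combined ideal MA = 2.2075 × 4.3846 = 9.6789.
Actual MA = 9.6789 × 0.91 = 8.8078.
Effort = load / actual MA = 732 / 8.8078 = 83.108 lbf.

83.1 lbf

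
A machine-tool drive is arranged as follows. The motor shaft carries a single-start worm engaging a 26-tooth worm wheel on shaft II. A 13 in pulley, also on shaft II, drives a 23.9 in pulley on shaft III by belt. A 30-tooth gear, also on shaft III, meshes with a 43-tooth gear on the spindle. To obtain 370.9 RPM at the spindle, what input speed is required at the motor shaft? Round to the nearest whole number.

Overall ratio R = 26 × 1.8385 × 1.4333 = 68.513.
Required input speed = output speed × R = 370.9 × 68.513 = 25412 RPM.

25412 RPM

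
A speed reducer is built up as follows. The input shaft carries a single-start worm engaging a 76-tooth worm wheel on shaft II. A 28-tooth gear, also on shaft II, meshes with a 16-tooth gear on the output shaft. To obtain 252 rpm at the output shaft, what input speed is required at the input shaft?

Overall ratio R = 76 × 0.57143 = 43.429.
Required input speed = output speed × R = 252 × 43.429 = 10944 rpm.

10944 rpm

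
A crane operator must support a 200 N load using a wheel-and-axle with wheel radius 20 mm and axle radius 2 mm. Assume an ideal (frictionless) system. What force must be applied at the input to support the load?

20 N

Wheel-and-axle MA = R/r = 20/2 = 10.
Effort = load / MA = 200 / 10 = 20 N.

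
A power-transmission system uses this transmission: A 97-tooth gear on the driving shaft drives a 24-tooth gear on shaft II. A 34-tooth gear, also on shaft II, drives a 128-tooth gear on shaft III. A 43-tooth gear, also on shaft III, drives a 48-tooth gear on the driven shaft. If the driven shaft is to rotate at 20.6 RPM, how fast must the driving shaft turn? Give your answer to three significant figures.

Overall ratio R = 0.24742 × 3.7647 × 1.1163 = 1.0398.
Required input speed = output speed × R = 20.6 × 1.0398 = 21.42 RPM.

21.4 RPM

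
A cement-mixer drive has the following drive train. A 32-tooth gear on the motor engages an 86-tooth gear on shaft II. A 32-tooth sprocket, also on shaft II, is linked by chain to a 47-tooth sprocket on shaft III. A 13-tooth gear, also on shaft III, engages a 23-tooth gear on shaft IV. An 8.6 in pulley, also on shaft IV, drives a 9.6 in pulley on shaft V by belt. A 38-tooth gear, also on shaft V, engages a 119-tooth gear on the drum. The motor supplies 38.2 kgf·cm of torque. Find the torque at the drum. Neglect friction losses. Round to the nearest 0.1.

Gear mesh: ratio = 86/32 = 2.6875; torque at shaft II = 38.2 × 2.6875 = 102.66 kgf·cm.
Chain: ratio = 47/32 = 1.4688; torque at shaft III = 102.66 × 1.4688 = 150.79 kgf·cm.
Gear mesh: ratio = 23/13 = 1.7692; torque at shaft IV = 150.79 × 1.7692 = 266.77 kgf·cm.
Belt: ratio = 9.6/8.6 = 1.1163; torque at shaft V = 266.77 × 1.1163 = 297.79 kgf·cm.
Gear mesh: ratio = 119/38 = 3.1316; torque at the drum = 297.79 × 3.1316 = 932.57 kgf·cm.

932.6 kgf·cm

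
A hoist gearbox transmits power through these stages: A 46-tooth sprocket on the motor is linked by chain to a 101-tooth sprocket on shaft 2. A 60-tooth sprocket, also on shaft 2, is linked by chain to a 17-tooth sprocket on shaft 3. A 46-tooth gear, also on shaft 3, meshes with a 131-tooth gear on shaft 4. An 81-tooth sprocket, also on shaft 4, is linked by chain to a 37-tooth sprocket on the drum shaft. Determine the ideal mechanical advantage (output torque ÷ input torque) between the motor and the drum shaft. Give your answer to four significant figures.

Each stage contributes driven/driver: chain 101/46 = 2.1957, chain 17/60 = 0.28333, gear mesh 131/46 = 2.8478, chain 37/81 = 0.45679.
Overall: 2.1957 × 0.28333 × 2.8478 × 0.45679 = 0.80927.

0.8093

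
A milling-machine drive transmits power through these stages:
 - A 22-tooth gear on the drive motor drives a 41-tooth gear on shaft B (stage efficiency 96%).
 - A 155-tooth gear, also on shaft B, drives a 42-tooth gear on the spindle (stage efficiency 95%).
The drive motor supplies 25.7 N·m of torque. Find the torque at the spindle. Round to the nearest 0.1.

11.8 N·m

After the gear mesh (41/22): 25.7 × 1.8636 × 0.96 = 45.98 N·m
After the gear mesh (42/155): 45.98 × 0.27097 × 0.95 = 11.836 N·m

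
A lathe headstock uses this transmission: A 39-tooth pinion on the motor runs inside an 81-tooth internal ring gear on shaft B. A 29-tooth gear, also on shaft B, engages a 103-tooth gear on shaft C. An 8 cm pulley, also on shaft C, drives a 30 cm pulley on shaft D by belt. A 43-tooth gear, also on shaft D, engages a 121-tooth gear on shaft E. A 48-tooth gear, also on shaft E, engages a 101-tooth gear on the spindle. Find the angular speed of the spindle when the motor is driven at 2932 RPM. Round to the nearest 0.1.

17.9 RPM

Internal gear: ratio = 81/39 = 2.0769, so shaft B turns at 2932 / 2.0769 = 1411.7 RPM.
Gear mesh: ratio = 103/29 = 3.5517, so shaft C turns at 1411.7 / 3.5517 = 397.47 RPM.
Belt: ratio = 30/8 = 3.75, so shaft D turns at 397.47 / 3.75 = 105.99 RPM.
Gear mesh: ratio = 121/43 = 2.814, so shaft E turns at 105.99 / 2.814 = 37.667 RPM.
Gear mesh: ratio = 101/48 = 2.1042, so the spindle turns at 37.667 / 2.1042 = 17.901 RPM.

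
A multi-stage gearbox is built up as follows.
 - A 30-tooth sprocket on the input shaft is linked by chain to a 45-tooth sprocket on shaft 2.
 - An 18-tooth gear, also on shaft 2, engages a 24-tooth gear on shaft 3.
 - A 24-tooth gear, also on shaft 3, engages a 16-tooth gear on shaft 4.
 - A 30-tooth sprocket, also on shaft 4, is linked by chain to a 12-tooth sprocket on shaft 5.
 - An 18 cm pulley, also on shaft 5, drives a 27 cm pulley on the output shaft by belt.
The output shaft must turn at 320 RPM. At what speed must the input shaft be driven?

Overall ratio R = 1.5 × 1.3333 × 0.66667 × 0.4 × 1.5 = 0.8.
Required input speed = output speed × R = 320 × 0.8 = 256 RPM.

256 RPM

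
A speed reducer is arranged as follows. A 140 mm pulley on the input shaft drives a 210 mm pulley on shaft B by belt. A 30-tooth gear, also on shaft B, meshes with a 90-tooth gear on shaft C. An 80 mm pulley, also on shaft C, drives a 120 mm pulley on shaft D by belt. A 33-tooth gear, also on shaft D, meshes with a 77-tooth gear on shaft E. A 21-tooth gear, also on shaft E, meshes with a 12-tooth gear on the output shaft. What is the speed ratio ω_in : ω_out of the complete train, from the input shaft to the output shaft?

9

Each stage contributes driven/driver: belt 210/140 = 1.5, gear mesh 90/30 = 3, belt 120/80 = 1.5, gear mesh 77/33 = 2.3333, gear mesh 12/21 = 0.57143.
Overall: 1.5 × 3 × 1.5 × 2.3333 × 0.57143 = 9.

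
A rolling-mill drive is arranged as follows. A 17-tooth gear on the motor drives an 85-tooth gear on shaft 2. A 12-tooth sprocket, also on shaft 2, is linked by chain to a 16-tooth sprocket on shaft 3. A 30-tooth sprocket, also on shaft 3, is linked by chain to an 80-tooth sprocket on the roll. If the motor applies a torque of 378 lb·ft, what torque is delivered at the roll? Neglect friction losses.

6720 lb·ft

gear mesh 85/17 = 5 → τ = 378·5 = 1890 lb·ft
chain 16/12 = 1.3333 → τ = 1890·1.3333 = 2520 lb·ft
chain 80/30 = 2.6667 → τ = 2520·2.6667 = 6720 lb·ft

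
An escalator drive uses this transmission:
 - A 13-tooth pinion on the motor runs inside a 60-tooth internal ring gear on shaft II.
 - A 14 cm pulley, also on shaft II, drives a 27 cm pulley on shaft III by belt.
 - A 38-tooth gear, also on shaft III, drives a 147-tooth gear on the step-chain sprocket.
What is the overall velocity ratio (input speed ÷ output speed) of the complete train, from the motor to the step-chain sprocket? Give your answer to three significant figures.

34.4

Each stage contributes driven/driver: internal gear 60/13 = 4.6154, belt 27/14 = 1.9286, gear mesh 147/38 = 3.8684.
Overall: 4.6154 × 1.9286 × 3.8684 = 34.433.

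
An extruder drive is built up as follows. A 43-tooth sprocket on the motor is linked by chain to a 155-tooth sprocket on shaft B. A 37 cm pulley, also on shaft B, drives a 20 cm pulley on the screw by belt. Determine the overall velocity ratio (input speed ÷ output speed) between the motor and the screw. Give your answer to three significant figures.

Each stage contributes driven/driver: chain 155/43 = 3.6047, belt 20/37 = 0.54054.
Overall: 3.6047 × 0.54054 = 1.9485.

1.95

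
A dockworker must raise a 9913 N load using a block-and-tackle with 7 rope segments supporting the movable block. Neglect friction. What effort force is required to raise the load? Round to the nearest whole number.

1416 N

Block-and-tackle MA = number of supporting rope parts = 7.
Effort = load / MA = 9913 / 7 = 1416.1 N.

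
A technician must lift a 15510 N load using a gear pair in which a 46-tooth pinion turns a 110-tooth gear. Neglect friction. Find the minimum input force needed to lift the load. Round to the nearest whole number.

6486 N

Gear pair MA = 110/46 = 2.3913.
Effort = load / MA = 15510 / 2.3913 = 6486 N.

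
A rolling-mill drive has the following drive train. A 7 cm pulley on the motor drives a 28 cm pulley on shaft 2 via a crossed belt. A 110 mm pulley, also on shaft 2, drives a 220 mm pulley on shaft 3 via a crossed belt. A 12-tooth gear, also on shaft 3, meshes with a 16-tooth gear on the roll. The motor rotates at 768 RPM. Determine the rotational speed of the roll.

72 RPM

the motor → shaft 2 (belt, 28/7): 768 ÷ 4 = 192 RPM
shaft 2 → shaft 3 (belt, 220/110): 192 ÷ 2 = 96 RPM
shaft 3 → the roll (gear mesh, 16/12): 96 ÷ 1.3333 = 72 RPM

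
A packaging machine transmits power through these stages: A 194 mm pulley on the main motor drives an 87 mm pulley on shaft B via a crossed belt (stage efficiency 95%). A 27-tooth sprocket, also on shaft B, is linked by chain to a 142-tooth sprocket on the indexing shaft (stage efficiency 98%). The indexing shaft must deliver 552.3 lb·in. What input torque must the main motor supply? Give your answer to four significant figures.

Overall ratio R = 0.44845 × 5.2593 = 2.3585; overall efficiency η = 0.95 × 0.98 = 0.9310.
Input torque = output torque / (R × η) = 552.3 / (2.3585 × 0.9310) = 251.53 lb·in.

251.5 lb·in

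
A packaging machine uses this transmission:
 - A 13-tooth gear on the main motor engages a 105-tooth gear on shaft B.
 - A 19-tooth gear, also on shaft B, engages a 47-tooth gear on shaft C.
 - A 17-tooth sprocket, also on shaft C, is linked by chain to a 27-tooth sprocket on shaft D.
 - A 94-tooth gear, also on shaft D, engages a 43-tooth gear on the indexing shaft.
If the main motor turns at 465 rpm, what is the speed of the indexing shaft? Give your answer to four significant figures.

32.03 rpm

Gear mesh: ratio = 105/13 = 8.0769, so shaft B turns at 465 / 8.0769 = 57.571 rpm.
Gear mesh: ratio = 47/19 = 2.4737, so shaft C turns at 57.571 / 2.4737 = 23.274 rpm.
Chain: ratio = 27/17 = 1.5882, so shaft D turns at 23.274 / 1.5882 = 14.654 rpm.
Gear mesh: ratio = 43/94 = 0.45745, so the indexing shaft turns at 14.654 / 0.45745 = 32.034 rpm.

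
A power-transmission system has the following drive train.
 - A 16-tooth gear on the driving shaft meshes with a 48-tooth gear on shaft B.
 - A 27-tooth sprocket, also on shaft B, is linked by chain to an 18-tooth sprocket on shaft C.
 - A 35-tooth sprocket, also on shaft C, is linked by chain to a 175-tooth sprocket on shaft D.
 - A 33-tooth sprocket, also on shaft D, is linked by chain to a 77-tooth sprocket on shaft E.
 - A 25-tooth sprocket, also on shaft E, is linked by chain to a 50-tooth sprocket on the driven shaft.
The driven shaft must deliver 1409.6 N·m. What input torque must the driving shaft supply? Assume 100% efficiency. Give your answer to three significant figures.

30.2 N·m

Overall ratio R = 3 × 0.66667 × 5 × 2.3333 × 2 = 46.667.
Input torque = output torque / R = 1409.6 / 46.667 = 30.206 N·m.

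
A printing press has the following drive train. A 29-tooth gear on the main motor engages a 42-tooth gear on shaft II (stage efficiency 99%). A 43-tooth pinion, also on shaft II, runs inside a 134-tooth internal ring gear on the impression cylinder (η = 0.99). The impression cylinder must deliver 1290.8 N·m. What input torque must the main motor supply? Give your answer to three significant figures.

292 N·m

Overall ratio R = 1.4483 × 3.1163 = 4.5132; overall efficiency η = 0.99 × 0.99 = 0.9801.
Input torque = output torque / (R × η) = 1290.8 / (4.5132 × 0.9801) = 291.81 N·m.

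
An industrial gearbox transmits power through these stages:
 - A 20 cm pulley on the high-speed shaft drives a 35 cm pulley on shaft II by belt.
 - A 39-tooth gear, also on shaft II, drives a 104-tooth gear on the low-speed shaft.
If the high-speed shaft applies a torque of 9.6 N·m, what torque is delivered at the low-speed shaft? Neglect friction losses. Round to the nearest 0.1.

44.8 N·m

Belt: ratio = 35/20 = 1.75; torque at shaft II = 9.6 × 1.75 = 16.8 N·m.
Gear mesh: ratio = 104/39 = 2.6667; torque at the low-speed shaft = 16.8 × 2.6667 = 44.8 N·m.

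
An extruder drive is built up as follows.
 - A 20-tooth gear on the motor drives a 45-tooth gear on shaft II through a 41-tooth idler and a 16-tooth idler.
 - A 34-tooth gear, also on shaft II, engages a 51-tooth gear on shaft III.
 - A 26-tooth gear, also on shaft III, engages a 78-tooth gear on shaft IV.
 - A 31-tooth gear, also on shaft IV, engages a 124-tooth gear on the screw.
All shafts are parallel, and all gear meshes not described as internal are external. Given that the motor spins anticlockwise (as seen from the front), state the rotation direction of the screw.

the motor → shaft II: driver → idler → idler → driven is 3 external meshes, 3 reversals → CW.
shaft II → shaft III: external mesh, 1 reversal → CCW.
shaft III → shaft IV: external mesh, 1 reversal → CW.
shaft IV → the screw: external mesh, 1 reversal → CCW.
6 reversals in total — an even number — so the screw turns the same way as the motor.

anticlockwise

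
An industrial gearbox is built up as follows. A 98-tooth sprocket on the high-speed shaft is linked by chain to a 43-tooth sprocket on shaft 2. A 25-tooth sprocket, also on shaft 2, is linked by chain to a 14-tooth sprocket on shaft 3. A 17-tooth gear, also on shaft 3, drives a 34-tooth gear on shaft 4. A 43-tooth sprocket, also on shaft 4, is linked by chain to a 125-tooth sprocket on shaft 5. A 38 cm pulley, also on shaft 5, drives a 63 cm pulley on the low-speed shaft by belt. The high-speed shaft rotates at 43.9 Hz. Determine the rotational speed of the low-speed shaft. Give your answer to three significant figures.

18.5 Hz

Chain: ratio = 43/98 = 0.43878, so shaft 2 turns at 43.9 / 0.43878 = 100.05 Hz.
Chain: ratio = 14/25 = 0.56, so shaft 3 turns at 100.05 / 0.56 = 178.66 Hz.
Gear mesh: ratio = 34/17 = 2, so shaft 4 turns at 178.66 / 2 = 89.331 Hz.
Chain: ratio = 125/43 = 2.907, so shaft 5 turns at 89.331 / 2.907 = 30.73 Hz.
Belt: ratio = 63/38 = 1.6579, so the low-speed shaft turns at 30.73 / 1.6579 = 18.536 Hz.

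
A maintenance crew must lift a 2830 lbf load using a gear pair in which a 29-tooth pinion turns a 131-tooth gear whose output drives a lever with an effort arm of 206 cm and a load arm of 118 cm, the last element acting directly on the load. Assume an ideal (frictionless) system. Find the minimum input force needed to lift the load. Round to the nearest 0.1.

358.9 lbf

Gear pair MA = 131/29 = 4.5172.
Lever MA = effort arm / load arm = 206/118 = 1.7458.
Combined ideal MA = 4.5172 × 1.7458 = 7.886.
Effort = load / MA = 2830 / 7.886 = 358.86 lbf.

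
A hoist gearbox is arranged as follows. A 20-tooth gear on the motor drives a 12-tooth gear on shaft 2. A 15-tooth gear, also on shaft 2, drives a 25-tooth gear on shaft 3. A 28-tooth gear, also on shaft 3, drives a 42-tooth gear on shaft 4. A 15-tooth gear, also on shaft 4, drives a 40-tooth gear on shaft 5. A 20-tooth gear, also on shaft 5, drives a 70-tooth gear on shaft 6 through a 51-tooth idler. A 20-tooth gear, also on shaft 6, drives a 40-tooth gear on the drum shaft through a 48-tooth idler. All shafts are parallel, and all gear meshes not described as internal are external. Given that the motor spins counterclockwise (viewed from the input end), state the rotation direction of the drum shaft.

the motor → shaft 2: external mesh, 1 reversal → CW.
shaft 2 → shaft 3: external mesh, 1 reversal → CCW.
shaft 3 → shaft 4: external mesh, 1 reversal → CW.
shaft 4 → shaft 5: external mesh, 1 reversal → CCW.
shaft 5 → shaft 6: driver → idler → driven is 2 external meshes, 2 reversals → CCW.
shaft 6 → the drum shaft: driver → idler → driven is 2 external meshes, 2 reversals → CCW.
8 reversals in total — an even number — so the drum shaft turns the same way as the motor.

counterclockwise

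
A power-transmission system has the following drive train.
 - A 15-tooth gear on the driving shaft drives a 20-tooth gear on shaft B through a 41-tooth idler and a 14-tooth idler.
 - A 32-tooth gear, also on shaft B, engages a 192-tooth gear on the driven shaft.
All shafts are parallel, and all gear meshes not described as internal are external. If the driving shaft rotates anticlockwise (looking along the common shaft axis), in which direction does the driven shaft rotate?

anticlockwise

the driving shaft → shaft B: driver → idler → idler → driven is 3 external meshes, 3 reversals → CW.
shaft B → the driven shaft: external mesh, 1 reversal → CCW.
4 reversals in total — an even number — so the driven shaft turns the same way as the driving shaft.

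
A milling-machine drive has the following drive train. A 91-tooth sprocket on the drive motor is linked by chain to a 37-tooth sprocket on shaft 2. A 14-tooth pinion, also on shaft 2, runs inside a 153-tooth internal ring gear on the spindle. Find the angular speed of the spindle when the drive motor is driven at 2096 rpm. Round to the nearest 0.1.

the drive motor → shaft 2 (chain, 37/91): 2096 ÷ 0.40659 = 5155 rpm
shaft 2 → the spindle (internal gear, 153/14): 5155 ÷ 10.929 = 471.7 rpm

471.7 rpm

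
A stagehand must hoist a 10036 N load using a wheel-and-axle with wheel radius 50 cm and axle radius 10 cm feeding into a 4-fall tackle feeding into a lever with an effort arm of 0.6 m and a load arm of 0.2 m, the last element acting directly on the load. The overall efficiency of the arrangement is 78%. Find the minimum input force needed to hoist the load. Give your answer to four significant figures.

214.4 N

Wheel-and-axle MA = R/r = 50/10 = 5.
Block-and-tackle MA = number of supporting rope parts = 4.
Lever MA = effort arm / load arm = 0.6/0.2 = 3.
Combined ideal MA = 5 × 4 × 3 = 60.
Actual MA = 60 × 0.78 = 46.8.
Effort = load / actual MA = 10036 / 46.8 = 214.44 N.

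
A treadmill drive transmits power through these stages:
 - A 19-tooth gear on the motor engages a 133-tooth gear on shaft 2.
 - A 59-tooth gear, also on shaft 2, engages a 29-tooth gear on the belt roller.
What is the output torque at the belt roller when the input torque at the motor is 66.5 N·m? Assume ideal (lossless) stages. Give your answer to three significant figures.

gear mesh 133/19 = 7 → τ = 66.5·7 = 465.5 N·m
gear mesh 29/59 = 0.49153 → τ = 465.5·0.49153 = 228.81 N·m

229 N·m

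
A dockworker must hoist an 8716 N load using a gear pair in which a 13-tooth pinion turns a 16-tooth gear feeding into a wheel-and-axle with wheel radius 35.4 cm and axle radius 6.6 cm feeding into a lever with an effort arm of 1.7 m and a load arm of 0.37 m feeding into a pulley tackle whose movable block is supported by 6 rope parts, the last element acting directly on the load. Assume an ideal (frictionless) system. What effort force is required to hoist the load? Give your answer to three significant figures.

47.9 N

Gear pair MA = 16/13 = 1.2308.
Wheel-and-axle MA = R/r = 35.4/6.6 = 5.3636.
Lever MA = effort arm / load arm = 1.7/0.37 = 4.5946.
Block-and-tackle MA = number of supporting rope parts = 6.
Combined ideal MA = 1.2308 × 5.3636 × 4.5946 × 6 = 181.98.
Effort = load / MA = 8716 / 181.98 = 47.894 N.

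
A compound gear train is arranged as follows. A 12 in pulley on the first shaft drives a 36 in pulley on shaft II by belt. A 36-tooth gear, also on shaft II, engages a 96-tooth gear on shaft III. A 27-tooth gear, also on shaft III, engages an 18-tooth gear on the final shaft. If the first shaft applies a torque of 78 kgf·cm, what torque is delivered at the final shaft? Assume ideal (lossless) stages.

416 kgf·cm

belt 36/12 = 3 → τ = 78·3 = 234 kgf·cm
gear mesh 96/36 = 2.6667 → τ = 234·2.6667 = 624 kgf·cm
gear mesh 18/27 = 0.66667 → τ = 624·0.66667 = 416 kgf·cm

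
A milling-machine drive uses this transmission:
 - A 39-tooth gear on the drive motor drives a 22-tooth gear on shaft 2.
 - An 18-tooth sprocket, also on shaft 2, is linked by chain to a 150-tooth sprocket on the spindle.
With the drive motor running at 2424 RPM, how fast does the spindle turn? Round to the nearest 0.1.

the drive motor → shaft 2 (gear mesh, 22/39): 2424 ÷ 0.5641 = 4297.1 RPM
shaft 2 → the spindle (chain, 150/18): 4297.1 ÷ 8.3333 = 515.65 RPM

515.7 RPM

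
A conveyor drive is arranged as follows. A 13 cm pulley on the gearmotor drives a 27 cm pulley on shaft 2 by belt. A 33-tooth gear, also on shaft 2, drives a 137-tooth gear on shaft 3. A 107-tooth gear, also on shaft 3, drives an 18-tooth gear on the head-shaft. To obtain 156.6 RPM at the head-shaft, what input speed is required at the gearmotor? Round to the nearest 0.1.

227.1 RPM

Overall ratio R = 2.0769 × 4.1515 × 0.16822 = 1.4505.
Required input speed = output speed × R = 156.6 × 1.4505 = 227.15 RPM.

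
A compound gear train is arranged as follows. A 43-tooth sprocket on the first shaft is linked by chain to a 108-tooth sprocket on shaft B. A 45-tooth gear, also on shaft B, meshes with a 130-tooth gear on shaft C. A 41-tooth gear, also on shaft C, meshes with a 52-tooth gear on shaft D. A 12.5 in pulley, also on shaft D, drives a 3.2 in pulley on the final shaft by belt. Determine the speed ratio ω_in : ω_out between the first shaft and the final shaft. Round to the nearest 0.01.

Each stage contributes driven/driver: chain 108/43 = 2.5116, gear mesh 130/45 = 2.8889, gear mesh 52/41 = 1.2683, belt 3.2/12.5 = 0.256.
Overall: 2.5116 × 2.8889 × 1.2683 × 0.256 = 2.3558.

2.36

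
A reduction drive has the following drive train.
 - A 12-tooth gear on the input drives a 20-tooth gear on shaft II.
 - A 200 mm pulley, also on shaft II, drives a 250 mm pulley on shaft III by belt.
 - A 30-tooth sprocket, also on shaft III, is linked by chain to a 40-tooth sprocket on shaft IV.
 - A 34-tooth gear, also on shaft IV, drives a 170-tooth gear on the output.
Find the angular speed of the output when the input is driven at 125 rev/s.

9 rev/s

gear mesh 20/12 = 1.6667 → 125/1.6667 = 75 rev/s
belt 250/200 = 1.25 → 75/1.25 = 60 rev/s
chain 40/30 = 1.3333 → 60/1.3333 = 45 rev/s
gear mesh 170/34 = 5 → 45/5 = 9 rev/s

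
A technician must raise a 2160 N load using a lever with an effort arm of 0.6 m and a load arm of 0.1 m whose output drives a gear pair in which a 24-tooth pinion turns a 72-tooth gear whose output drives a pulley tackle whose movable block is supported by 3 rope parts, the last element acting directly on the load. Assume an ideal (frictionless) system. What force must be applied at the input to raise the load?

40 N

Lever MA = effort arm / load arm = 0.6/0.1 = 6.
Gear pair MA = 72/24 = 3.
Block-and-tackle MA = number of supporting rope parts = 3.
Combined ideal MA = 6 × 3 × 3 = 54.
Effort = load / MA = 2160 / 54 = 40 N.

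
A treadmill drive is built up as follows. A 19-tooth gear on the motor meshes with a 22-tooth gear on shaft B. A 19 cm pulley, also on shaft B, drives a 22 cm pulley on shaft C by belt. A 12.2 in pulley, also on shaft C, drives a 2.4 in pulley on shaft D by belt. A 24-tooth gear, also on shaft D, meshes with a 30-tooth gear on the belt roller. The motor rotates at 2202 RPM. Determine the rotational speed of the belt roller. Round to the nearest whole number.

6679 RPM

gear mesh 22/19 = 1.1579 → 2202/1.1579 = 1901.7 RPM
belt 22/19 = 1.1579 → 1901.7/1.1579 = 1642.4 RPM
belt 2.4/12.2 = 0.19672 → 1642.4/0.19672 = 8348.9 RPM
gear mesh 30/24 = 1.25 → 8348.9/1.25 = 6679.1 RPM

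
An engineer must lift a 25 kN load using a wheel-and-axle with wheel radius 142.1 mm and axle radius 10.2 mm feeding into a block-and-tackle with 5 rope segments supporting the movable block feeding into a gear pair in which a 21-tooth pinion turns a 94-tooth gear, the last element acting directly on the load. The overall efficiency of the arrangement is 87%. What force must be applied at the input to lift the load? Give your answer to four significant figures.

Wheel-and-axle MA = R/r = 142.1/10.2 = 13.931.
Block-and-tackle MA = number of supporting rope parts = 5.
Gear pair MA = 94/21 = 4.4762.
Combined ideal MA = 13.931 × 5 × 4.4762 = 311.8.
Actual MA = 311.8 × 0.87 = 271.26.
Effort = load / actual MA = 25 / 271.26 = 0.092161 kN.

0.09216 kN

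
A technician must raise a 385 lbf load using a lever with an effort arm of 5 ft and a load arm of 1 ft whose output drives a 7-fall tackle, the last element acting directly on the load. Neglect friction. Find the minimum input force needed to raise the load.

11 lbf

Lever MA = effort arm / load arm = 5/1 = 5.
Block-and-tackle MA = number of supporting rope parts = 7.
Combined ideal MA = 5 × 7 = 35.
Effort = load / MA = 385 / 35 = 11 lbf.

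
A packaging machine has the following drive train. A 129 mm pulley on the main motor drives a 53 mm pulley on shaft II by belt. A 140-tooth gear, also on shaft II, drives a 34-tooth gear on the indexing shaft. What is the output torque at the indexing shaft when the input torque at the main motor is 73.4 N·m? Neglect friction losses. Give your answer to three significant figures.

Belt: ratio = 53/129 = 0.41085; torque at shaft II = 73.4 × 0.41085 = 30.157 N·m.
Gear mesh: ratio = 34/140 = 0.24286; torque at the indexing shaft = 30.157 × 0.24286 = 7.3237 N·m.

7.32 N·m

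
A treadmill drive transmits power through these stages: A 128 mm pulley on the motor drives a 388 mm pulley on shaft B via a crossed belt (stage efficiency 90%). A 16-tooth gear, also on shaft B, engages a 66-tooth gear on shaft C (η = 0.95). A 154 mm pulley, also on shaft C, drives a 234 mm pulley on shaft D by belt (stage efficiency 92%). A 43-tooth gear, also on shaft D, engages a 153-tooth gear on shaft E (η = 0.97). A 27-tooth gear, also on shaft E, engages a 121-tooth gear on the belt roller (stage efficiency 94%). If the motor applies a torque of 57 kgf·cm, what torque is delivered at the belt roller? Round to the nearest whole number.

12386 kgf·cm

After the belt (388/128): 57 × 3.0312 × 0.90 = 155.5 kgf·cm
After the gear mesh (66/16): 155.5 × 4.125 × 0.95 = 609.38 kgf·cm
After the belt (234/154): 609.38 × 1.5195 × 0.92 = 851.86 kgf·cm
After the gear mesh (153/43): 851.86 × 3.5581 × 0.97 = 2940.1 kgf·cm
After the gear mesh (121/27): 2940.1 × 4.4815 × 0.94 = 12386 kgf·cm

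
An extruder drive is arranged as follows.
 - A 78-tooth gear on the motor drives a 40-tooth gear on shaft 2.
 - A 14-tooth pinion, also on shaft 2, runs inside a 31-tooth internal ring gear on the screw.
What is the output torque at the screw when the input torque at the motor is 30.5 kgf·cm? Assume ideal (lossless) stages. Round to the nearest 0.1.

34.6 kgf·cm

Gear mesh: ratio = 40/78 = 0.51282; torque at shaft 2 = 30.5 × 0.51282 = 15.641 kgf·cm.
Internal gear: ratio = 31/14 = 2.2143; torque at the screw = 15.641 × 2.2143 = 34.634 kgf·cm.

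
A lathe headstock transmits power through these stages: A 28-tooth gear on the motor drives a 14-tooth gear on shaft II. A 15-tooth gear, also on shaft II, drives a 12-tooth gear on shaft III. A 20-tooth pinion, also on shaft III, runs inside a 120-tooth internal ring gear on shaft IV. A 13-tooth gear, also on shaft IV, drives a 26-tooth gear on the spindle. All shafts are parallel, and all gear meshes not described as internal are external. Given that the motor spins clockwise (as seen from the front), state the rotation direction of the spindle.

the motor → shaft II: external mesh, 1 reversal → CCW.
shaft II → shaft III: external mesh, 1 reversal → CW.
shaft III → shaft IV: internal mesh, same direction → CW.
shaft IV → the spindle: external mesh, 1 reversal → CCW.
3 reversals in total — an odd number — so the spindle turns opposite to the motor.

counterclockwise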